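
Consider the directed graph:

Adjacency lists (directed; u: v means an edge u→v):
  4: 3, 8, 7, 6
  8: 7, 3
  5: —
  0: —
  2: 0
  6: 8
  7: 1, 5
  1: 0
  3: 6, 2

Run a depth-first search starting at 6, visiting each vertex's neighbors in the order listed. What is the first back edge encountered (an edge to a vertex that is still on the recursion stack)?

3->6

DFS from 6 (visiting each vertex's neighbors in the order listed); mark gray on enter, black on exit:
6 gray
  8 gray
    7 gray
      1 gray
        0 gray
        0 black
      1 black
      5 gray
      5 black
    7 black
    3 gray
      3→6: 6 is gray → back edge
First back edge: 3 → 6.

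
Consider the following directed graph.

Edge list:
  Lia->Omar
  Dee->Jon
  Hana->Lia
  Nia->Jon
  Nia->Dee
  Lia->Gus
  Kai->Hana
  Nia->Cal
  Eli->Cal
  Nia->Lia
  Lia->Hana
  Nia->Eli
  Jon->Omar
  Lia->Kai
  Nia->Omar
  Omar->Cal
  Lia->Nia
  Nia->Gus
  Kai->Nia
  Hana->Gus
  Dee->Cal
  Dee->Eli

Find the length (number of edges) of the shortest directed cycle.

For each vertex v, BFS finds the shortest path from v back to v.
The shortest such closed walk is Hana → Lia → Hana, length 2.

2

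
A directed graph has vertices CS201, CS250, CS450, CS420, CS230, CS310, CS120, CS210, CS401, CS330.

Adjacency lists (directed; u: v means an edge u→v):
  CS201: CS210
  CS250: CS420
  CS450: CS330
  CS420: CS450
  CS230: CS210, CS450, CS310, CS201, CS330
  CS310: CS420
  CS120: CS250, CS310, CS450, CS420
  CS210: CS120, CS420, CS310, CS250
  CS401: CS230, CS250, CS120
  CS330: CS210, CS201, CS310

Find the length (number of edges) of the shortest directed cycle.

For each vertex v, BFS finds the shortest path from v back to v.
The shortest such closed walk is CS120 → CS450 → CS330 → CS210 → CS120, length 4.

4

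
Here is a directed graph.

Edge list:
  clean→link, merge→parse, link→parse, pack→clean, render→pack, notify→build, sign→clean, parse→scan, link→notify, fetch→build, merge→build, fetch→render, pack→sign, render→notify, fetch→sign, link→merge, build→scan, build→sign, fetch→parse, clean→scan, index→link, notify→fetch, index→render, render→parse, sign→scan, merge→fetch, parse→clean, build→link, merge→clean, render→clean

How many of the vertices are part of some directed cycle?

A vertex is on a directed cycle iff it belongs to a strongly connected component of size ≥ 2 (or has a self-loop).
The vertices on cycles are {link, pack, sign, build, clean, fetch, merge, parse, notify, render} — 10 in total.

10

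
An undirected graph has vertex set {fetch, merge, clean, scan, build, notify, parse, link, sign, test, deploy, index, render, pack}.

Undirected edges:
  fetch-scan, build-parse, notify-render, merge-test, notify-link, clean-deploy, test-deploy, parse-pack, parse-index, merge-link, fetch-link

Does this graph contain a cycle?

DFS, tracking each vertex's parent; an edge to a visited non-parent vertex closes a cycle.
Start from parse:
visit parse (parent –)
  visit index (parent parse)
    index–parse: parent, skip
  visit pack (parent parse)
    pack–parse: parent, skip
  visit build (parent parse)
    build–parse: parent, skip
visit fetch (parent –)
  visit link (parent fetch)
    visit merge (parent link)
      merge–link: parent, skip
      visit test (parent merge)
        test–merge: parent, skip
        visit deploy (parent test)
          visit clean (parent deploy)
            clean–deploy: parent, skip
          deploy–test: parent, skip
    link–fetch: parent, skip
    visit notify (parent link)
      visit render (parent notify)
        render–notify: parent, skip
      notify–link: parent, skip
  visit scan (parent fetch)
    scan–fetch: parent, skip
visit sign (parent –)
No non-parent visited neighbor found — the graph is a forest.

No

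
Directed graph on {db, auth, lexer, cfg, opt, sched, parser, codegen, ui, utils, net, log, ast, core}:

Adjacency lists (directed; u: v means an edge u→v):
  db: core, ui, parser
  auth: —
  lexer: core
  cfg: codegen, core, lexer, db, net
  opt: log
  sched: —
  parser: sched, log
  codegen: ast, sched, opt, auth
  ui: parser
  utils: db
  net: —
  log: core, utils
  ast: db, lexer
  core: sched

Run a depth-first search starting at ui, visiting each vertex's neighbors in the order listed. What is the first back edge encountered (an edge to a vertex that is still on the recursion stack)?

DFS from ui (visiting each vertex's neighbors in the order listed); mark gray on enter, black on exit:
ui gray
  parser gray
    sched gray
    sched black
    log gray
      core gray
        core→sched: sched black — skip
      core black
      utils gray
        db gray
          db→core: core black — skip
          db→ui: ui is gray → back edge
First back edge: db → ui.

db→ui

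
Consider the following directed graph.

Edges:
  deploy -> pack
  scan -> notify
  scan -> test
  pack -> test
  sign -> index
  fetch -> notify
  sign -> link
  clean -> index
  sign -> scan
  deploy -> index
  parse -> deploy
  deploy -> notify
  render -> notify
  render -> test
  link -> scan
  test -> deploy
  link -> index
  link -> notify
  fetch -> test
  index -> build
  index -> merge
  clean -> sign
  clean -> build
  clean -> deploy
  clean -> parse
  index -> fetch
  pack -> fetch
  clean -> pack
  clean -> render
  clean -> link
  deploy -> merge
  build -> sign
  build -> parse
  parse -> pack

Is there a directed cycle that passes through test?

Yes

test is on a cycle iff test can reach itself via ≥1 edge.
test → deploy → pack → test — yes.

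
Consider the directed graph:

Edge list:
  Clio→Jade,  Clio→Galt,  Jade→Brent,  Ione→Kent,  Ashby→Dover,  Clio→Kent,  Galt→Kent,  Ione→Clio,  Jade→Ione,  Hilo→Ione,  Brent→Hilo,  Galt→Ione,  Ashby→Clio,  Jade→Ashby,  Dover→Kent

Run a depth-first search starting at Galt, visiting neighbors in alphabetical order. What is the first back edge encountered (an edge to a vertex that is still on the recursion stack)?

DFS from Galt (visiting neighbors in alphabetical order); mark gray on enter, black on exit:
Galt gray
  Ione gray
    Clio gray
      Clio→Galt: Galt is gray → back edge
First back edge: Clio → Galt.

Clio→Galt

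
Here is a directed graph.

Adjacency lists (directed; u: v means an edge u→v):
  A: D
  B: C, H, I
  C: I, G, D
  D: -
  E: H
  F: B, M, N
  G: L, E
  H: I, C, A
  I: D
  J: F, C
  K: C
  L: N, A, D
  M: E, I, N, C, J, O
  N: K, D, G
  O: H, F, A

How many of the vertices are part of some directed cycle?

11

A vertex is on a directed cycle iff it belongs to a strongly connected component of size ≥ 2 (or has a self-loop).
The vertices on cycles are {C, E, F, G, H, J, K, L, M, N, O} — 11 in total.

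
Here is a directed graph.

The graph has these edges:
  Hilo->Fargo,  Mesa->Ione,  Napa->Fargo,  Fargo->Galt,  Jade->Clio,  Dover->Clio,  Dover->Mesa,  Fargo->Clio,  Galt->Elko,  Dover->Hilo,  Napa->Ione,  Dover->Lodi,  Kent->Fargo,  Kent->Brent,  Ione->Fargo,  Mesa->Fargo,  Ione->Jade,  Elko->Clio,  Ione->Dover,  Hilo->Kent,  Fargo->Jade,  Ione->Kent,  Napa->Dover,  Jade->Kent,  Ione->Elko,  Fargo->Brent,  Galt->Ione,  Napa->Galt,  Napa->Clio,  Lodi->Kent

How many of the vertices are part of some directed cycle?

A vertex is on a directed cycle iff it belongs to a strongly connected component of size ≥ 2 (or has a self-loop).
The vertices on cycles are {Galt, Hilo, Ione, Jade, Kent, Lodi, Mesa, Dover, Fargo} — 9 in total.

9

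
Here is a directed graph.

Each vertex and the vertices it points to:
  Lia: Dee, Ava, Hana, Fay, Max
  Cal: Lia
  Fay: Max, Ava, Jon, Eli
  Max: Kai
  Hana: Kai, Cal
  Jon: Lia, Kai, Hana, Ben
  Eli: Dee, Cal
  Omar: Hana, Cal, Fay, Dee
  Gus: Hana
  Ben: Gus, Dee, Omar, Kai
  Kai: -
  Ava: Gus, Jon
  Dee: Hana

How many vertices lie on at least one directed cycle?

A vertex is on a directed cycle iff it belongs to a strongly connected component of size ≥ 2 (or has a self-loop).
The vertices on cycles are {Ava, Ben, Cal, Dee, Eli, Fay, Gus, Jon, Lia, Hana, Omar} — 11 in total.

11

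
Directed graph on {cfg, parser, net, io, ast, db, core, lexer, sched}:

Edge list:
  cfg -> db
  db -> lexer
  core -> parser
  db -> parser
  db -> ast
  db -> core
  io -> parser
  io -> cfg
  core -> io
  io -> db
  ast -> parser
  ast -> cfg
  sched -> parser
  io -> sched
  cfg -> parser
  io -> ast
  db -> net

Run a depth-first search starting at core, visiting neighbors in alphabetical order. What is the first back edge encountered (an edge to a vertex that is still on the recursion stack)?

db→ast

DFS from core (visiting neighbors in alphabetical order); mark gray on enter, black on exit:
core gray
  io gray
    ast gray
      cfg gray
        db gray
          db→ast: ast is gray → back edge
First back edge: db → ast.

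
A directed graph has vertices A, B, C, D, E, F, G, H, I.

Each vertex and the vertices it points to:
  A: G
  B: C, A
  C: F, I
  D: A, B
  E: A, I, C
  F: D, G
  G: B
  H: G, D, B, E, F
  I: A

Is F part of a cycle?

F is on a cycle iff F can reach itself via ≥1 edge.
F → D → B → C → F — yes.

Yes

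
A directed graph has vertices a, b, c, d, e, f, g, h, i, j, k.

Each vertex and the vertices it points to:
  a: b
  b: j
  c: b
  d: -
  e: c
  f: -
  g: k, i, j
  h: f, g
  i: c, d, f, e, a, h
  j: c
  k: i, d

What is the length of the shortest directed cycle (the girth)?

For each vertex v, BFS finds the shortest path from v back to v.
The shortest such closed walk is i → h → g → i, length 3.

3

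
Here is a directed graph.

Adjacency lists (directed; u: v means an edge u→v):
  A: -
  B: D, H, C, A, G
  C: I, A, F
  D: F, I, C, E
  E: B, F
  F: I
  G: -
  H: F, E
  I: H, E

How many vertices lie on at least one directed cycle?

7

A vertex is on a directed cycle iff it belongs to a strongly connected component of size ≥ 2 (or has a self-loop).
The vertices on cycles are {B, C, D, E, F, H, I} — 7 in total.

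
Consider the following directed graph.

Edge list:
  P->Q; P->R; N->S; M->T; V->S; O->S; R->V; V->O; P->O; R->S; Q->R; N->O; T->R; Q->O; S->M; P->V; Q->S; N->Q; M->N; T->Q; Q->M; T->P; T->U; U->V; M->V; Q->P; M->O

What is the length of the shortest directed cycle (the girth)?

2

For each vertex v, BFS finds the shortest path from v back to v.
The shortest such closed walk is P → Q → P, length 2.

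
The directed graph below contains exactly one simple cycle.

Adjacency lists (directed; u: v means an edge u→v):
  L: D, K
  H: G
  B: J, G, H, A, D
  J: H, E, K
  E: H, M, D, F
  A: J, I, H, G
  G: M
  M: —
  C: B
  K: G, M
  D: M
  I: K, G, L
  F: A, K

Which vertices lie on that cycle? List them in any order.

A, E, F, J

DFS with gray/black marking from A:
A gray
  J gray
    H gray
      G gray
        M gray
        M black
      G black
    H black
    E gray
      E→H: H black — skip
      E→M: M black — skip
      D gray
        D→M: M black — skip
      D black
      F gray
        F→A: A is gray → back edge
Back edge closes the cycle A → J → E → F → A; its vertices are {A, E, F, J}.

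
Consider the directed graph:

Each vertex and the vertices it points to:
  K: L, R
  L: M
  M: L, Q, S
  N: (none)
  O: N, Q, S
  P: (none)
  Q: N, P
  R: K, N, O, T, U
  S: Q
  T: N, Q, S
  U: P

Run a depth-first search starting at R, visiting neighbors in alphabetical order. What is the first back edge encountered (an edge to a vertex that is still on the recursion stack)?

M→L

DFS from R (visiting neighbors in alphabetical order); mark gray on enter, black on exit:
R gray
  K gray
    L gray
      M gray
        M→L: L is gray → back edge
First back edge: M → L.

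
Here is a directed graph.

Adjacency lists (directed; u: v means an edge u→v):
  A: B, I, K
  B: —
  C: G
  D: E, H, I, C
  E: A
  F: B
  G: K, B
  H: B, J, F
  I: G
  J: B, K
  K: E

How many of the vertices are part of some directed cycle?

A vertex is on a directed cycle iff it belongs to a strongly connected component of size ≥ 2 (or has a self-loop).
The vertices on cycles are {A, E, G, I, K} — 5 in total.

5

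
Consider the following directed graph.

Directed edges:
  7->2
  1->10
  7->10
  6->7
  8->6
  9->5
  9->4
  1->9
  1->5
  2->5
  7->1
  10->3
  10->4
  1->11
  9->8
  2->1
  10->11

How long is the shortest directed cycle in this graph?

5

For each vertex v, BFS finds the shortest path from v back to v.
The shortest such closed walk is 7 → 1 → 9 → 8 → 6 → 7, length 5.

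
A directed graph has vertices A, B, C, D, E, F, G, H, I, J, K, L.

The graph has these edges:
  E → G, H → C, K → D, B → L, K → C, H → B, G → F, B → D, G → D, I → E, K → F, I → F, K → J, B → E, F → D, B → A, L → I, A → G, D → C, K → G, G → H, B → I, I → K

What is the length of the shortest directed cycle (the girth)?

4

For each vertex v, BFS finds the shortest path from v back to v.
The shortest such closed walk is B → E → G → H → B, length 4.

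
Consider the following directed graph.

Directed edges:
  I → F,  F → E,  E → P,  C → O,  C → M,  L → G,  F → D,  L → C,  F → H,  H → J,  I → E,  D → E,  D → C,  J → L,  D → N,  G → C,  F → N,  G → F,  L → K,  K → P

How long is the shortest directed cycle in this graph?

For each vertex v, BFS finds the shortest path from v back to v.
The shortest such closed walk is F → H → J → L → G → F, length 5.

5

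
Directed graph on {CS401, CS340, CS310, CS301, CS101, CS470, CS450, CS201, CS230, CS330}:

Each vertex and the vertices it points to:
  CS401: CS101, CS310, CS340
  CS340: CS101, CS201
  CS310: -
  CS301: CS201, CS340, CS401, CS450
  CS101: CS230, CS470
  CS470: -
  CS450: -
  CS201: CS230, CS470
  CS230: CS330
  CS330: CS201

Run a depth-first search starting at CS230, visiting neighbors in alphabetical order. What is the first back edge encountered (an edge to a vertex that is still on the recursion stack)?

CS201→CS230

DFS from CS230 (visiting neighbors in alphabetical order); mark gray on enter, black on exit:
CS230 gray
  CS330 gray
    CS201 gray
      CS201→CS230: CS230 is gray → back edge
First back edge: CS201 → CS230.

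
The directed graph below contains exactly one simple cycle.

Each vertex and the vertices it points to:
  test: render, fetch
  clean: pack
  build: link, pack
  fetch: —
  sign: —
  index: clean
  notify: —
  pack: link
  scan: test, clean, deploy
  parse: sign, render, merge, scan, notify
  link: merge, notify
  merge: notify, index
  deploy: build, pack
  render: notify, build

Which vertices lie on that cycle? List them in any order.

DFS with gray/black marking from merge:
merge gray
  notify gray
  notify black
  index gray
    clean gray
      pack gray
        link gray
          link→merge: merge is gray → back edge
Back edge closes the cycle merge → index → clean → pack → link → merge; its vertices are {link, pack, clean, index, merge}.

link, pack, clean, index, merge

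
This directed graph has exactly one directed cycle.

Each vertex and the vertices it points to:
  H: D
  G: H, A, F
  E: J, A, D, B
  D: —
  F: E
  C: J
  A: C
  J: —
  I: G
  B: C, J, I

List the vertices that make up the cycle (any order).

B, E, F, G, I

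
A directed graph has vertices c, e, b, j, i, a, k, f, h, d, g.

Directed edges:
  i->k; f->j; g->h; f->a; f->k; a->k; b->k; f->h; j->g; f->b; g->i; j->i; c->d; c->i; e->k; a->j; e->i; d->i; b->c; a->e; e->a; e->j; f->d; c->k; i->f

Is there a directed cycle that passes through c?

Yes

c is on a cycle iff c can reach itself via ≥1 edge.
c → i → f → b → c — yes.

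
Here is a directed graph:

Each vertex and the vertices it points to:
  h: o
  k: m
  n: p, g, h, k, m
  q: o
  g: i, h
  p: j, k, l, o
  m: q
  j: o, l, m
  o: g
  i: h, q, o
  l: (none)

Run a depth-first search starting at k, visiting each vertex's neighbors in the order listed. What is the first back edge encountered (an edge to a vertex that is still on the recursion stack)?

h→o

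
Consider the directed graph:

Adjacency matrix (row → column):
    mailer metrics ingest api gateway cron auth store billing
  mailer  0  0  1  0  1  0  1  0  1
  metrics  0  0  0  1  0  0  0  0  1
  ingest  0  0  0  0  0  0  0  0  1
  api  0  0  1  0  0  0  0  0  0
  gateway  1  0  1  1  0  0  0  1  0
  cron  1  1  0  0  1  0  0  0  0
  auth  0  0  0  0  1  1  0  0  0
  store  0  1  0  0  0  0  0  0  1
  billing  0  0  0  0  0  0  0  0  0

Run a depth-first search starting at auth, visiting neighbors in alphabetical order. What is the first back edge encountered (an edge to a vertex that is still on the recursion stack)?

DFS from auth (visiting neighbors in alphabetical order); mark gray on enter, black on exit:
auth gray
  cron gray
    gateway gray
      api gray
        ingest gray
          billing gray
          billing black
        ingest black
      api black
      gateway→ingest: ingest black — skip
      mailer gray
        mailer→auth: auth is gray → back edge
First back edge: mailer → auth.

mailer→auth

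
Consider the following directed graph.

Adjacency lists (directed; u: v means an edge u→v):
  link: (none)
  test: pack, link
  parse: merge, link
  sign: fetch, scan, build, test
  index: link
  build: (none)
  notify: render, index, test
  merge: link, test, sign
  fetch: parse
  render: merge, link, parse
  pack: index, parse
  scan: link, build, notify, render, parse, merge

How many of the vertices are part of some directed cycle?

A vertex is on a directed cycle iff it belongs to a strongly connected component of size ≥ 2 (or has a self-loop).
The vertices on cycles are {pack, scan, sign, test, fetch, merge, parse, notify, render} — 9 in total.

9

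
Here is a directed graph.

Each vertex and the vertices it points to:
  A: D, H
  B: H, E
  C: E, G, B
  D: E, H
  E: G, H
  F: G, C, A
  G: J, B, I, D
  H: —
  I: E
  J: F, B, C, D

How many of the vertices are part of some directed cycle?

9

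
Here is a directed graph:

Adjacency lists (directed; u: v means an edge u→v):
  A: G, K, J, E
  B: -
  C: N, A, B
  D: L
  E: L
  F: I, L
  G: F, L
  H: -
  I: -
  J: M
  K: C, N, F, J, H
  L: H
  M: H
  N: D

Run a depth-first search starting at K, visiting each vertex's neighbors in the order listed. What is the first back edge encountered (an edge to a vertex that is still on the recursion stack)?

DFS from K (visiting each vertex's neighbors in the order listed); mark gray on enter, black on exit:
K gray
  C gray
    N gray
      D gray
        L gray
          H gray
          H black
        L black
      D black
    N black
    A gray
      G gray
        F gray
          I gray
          I black
          F→L: L black — skip
        F black
        G→L: L black — skip
      G black
      A→K: K is gray → back edge
First back edge: A → K.

A->K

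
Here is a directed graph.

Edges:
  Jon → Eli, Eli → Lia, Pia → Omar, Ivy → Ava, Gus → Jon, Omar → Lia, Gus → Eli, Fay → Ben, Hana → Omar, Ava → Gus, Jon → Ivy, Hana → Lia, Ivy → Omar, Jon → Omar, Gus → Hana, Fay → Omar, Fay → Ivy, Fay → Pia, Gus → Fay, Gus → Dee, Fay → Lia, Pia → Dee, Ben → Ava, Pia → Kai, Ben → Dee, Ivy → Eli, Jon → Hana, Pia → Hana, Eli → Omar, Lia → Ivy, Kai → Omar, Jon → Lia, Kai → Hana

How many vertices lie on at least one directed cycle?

A vertex is on a directed cycle iff it belongs to a strongly connected component of size ≥ 2 (or has a self-loop).
The vertices on cycles are {Ava, Ben, Eli, Fay, Gus, Ivy, Jon, Kai, Lia, Pia, Hana, Omar} — 12 in total.

12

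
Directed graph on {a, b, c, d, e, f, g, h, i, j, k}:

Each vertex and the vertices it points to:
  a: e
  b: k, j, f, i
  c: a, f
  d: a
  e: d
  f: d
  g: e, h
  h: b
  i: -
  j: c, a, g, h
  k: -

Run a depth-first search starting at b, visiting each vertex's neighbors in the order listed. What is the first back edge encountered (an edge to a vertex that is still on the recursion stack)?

d->a

DFS from b (visiting each vertex's neighbors in the order listed); mark gray on enter, black on exit:
b gray
  k gray
  k black
  j gray
    c gray
      a gray
        e gray
          d gray
            d→a: a is gray → back edge
First back edge: d → a.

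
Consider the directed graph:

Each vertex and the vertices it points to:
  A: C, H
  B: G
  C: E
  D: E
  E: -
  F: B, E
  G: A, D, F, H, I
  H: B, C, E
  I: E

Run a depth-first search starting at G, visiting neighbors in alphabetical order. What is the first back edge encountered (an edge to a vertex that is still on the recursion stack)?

DFS from G (visiting neighbors in alphabetical order); mark gray on enter, black on exit:
G gray
  A gray
    C gray
      E gray
      E black
    C black
    H gray
      B gray
        B→G: G is gray → back edge
First back edge: B → G.

B->G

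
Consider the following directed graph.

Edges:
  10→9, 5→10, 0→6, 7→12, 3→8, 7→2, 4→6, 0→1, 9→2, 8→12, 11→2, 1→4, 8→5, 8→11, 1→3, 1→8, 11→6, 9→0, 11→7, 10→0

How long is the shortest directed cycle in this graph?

For each vertex v, BFS finds the shortest path from v back to v.
The shortest such closed walk is 1 → 8 → 5 → 10 → 0 → 1, length 5.

5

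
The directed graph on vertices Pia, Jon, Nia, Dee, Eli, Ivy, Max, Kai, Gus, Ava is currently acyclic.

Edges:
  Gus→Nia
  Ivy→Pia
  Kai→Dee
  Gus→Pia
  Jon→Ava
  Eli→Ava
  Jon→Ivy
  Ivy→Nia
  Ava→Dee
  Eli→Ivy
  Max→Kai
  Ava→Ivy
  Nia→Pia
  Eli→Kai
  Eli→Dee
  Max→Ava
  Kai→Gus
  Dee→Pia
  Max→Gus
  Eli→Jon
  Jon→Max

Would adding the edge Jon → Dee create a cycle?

No

Adding Jon→Dee creates a cycle iff Dee can already reach Jon.
Explore from Dee: no path reaches Jon. The graph stays acyclic.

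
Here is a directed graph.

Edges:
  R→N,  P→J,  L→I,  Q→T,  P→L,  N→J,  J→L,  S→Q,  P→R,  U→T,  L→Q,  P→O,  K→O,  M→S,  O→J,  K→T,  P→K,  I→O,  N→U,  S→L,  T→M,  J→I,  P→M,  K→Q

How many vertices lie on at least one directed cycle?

A vertex is on a directed cycle iff it belongs to a strongly connected component of size ≥ 2 (or has a self-loop).
The vertices on cycles are {I, J, L, M, O, Q, S, T} — 8 in total.

8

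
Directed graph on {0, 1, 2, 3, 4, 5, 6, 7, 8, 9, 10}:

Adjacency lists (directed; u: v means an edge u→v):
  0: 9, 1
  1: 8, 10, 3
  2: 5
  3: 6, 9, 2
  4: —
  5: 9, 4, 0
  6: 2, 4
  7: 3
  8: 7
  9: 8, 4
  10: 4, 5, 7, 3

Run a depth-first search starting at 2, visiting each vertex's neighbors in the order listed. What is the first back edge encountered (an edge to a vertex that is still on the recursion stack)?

6->2

DFS from 2 (visiting each vertex's neighbors in the order listed); mark gray on enter, black on exit:
2 gray
  5 gray
    9 gray
      8 gray
        7 gray
          3 gray
            6 gray
              6→2: 2 is gray → back edge
First back edge: 6 → 2.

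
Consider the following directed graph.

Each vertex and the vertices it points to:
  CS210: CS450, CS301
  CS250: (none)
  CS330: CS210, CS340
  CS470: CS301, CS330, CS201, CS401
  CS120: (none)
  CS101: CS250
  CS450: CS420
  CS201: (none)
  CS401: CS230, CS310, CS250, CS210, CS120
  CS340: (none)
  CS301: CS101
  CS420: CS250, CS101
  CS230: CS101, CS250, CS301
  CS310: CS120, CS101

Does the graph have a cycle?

DFS with white/gray/black marking, starting from CS250:
CS250 gray
CS250 black
CS210 gray
  CS450 gray
    CS420 gray
      CS420→CS250: CS250 black — skip
      CS101 gray
        CS101→CS250: CS250 black — skip
      CS101 black
    CS420 black
  CS450 black
  CS301 gray
    CS301→CS101: CS101 black — skip
  CS301 black
CS210 black
CS330 gray
  CS330→CS210: CS210 black — skip
  CS340 gray
  CS340 black
CS330 black
CS470 gray
  CS470→CS301: CS301 black — skip
  CS470→CS330: CS330 black — skip
  CS201 gray
  CS201 black
  CS401 gray
    CS230 gray
      CS230→CS101: CS101 black — skip
      CS230→CS250: CS250 black — skip
      CS230→CS301: CS301 black — skip
    CS230 black
    CS310 gray
      CS120 gray
      CS120 black
      CS310→CS101: CS101 black — skip
    CS310 black
    CS401→CS250: CS250 black — skip
    CS401→CS210: CS210 black — skip
    CS401→CS120: CS120 black — skip
  CS401 black
CS470 black
Every edge goes to a white or black vertex — no back edge, so the graph is acyclic.

No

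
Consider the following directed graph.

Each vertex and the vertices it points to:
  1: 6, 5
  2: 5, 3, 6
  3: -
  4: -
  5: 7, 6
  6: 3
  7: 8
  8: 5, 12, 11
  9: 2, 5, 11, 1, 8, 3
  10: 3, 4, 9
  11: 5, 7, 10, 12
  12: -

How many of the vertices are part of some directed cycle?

8

A vertex is on a directed cycle iff it belongs to a strongly connected component of size ≥ 2 (or has a self-loop).
The vertices on cycles are {1, 2, 5, 7, 8, 9, 10, 11} — 8 in total.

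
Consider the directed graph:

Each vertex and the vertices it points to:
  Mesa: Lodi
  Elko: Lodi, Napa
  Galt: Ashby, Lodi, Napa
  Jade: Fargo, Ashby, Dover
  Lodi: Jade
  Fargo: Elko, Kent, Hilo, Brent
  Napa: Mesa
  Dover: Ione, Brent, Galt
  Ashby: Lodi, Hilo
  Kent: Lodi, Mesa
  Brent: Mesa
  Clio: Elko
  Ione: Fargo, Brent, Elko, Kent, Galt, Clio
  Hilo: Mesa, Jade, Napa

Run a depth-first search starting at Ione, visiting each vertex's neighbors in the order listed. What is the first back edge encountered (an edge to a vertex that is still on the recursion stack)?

Jade->Fargo

DFS from Ione (visiting each vertex's neighbors in the order listed); mark gray on enter, black on exit:
Ione gray
  Fargo gray
    Elko gray
      Lodi gray
        Jade gray
          Jade→Fargo: Fargo is gray → back edge
First back edge: Jade → Fargo.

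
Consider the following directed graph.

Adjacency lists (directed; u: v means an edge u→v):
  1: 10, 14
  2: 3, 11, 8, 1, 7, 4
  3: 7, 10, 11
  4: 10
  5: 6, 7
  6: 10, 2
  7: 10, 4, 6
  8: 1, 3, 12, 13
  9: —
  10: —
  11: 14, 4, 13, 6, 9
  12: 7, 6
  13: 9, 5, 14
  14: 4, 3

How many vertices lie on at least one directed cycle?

11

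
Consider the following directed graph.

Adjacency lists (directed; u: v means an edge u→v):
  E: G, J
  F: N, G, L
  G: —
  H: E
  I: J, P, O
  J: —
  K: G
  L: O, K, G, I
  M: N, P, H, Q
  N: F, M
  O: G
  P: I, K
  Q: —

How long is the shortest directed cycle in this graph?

2

For each vertex v, BFS finds the shortest path from v back to v.
The shortest such closed walk is N → M → N, length 2.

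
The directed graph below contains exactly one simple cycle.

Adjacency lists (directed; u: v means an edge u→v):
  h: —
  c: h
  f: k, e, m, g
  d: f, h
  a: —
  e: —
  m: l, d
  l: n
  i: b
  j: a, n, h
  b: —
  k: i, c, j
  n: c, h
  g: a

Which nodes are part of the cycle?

d, f, m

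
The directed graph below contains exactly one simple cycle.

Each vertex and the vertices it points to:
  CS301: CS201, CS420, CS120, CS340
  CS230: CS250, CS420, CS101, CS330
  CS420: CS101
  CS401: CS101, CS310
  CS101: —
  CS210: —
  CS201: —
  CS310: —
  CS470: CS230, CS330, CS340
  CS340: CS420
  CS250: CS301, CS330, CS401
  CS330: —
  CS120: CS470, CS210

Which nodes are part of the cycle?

CS120, CS230, CS250, CS301, CS470

DFS with gray/black marking from CS250:
CS250 gray
  CS301 gray
    CS201 gray
    CS201 black
    CS420 gray
      CS101 gray
      CS101 black
    CS420 black
    CS120 gray
      CS470 gray
        CS230 gray
          CS230→CS250: CS250 is gray → back edge
Back edge closes the cycle CS250 → CS301 → CS120 → CS470 → CS230 → CS250; its vertices are {CS120, CS230, CS250, CS301, CS470}.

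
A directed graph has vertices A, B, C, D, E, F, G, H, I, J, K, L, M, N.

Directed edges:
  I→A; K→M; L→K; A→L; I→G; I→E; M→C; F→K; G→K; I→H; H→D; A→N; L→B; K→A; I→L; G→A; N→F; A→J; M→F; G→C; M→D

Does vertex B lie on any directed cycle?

B lies on a cycle iff there is a path from B back to itself.
Exploring from B, it never reaches itself; equivalently, its strongly connected component is a singleton.

No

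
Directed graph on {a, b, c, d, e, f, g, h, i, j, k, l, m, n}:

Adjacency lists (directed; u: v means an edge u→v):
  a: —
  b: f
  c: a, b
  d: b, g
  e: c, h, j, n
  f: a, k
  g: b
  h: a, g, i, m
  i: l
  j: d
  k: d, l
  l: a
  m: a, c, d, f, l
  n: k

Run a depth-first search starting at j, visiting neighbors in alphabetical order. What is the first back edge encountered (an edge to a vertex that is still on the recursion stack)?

DFS from j (visiting neighbors in alphabetical order); mark gray on enter, black on exit:
j gray
  d gray
    b gray
      f gray
        a gray
        a black
        k gray
          k→d: d is gray → back edge
First back edge: k → d.

k->d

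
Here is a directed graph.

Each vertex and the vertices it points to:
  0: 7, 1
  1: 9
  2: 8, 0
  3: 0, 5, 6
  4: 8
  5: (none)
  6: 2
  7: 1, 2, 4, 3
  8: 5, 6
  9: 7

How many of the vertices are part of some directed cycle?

A vertex is on a directed cycle iff it belongs to a strongly connected component of size ≥ 2 (or has a self-loop).
The vertices on cycles are {0, 1, 2, 3, 4, 6, 7, 8, 9} — 9 in total.

9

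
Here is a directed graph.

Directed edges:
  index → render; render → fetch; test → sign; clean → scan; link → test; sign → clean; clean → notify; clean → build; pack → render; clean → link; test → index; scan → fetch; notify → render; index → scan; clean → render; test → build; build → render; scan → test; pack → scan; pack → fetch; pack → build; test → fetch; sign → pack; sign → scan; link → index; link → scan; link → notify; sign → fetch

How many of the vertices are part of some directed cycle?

A vertex is on a directed cycle iff it belongs to a strongly connected component of size ≥ 2 (or has a self-loop).
The vertices on cycles are {link, pack, scan, sign, test, clean, index} — 7 in total.

7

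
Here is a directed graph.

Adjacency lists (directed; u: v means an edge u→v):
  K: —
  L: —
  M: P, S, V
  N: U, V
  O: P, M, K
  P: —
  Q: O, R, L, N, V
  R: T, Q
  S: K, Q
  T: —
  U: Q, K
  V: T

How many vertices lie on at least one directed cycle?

7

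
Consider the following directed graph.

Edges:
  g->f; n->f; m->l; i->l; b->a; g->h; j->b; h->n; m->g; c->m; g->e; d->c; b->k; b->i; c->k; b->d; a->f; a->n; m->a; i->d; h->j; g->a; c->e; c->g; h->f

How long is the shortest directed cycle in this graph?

For each vertex v, BFS finds the shortest path from v back to v.
The shortest such closed walk is b → d → c → g → h → j → b, length 6.

6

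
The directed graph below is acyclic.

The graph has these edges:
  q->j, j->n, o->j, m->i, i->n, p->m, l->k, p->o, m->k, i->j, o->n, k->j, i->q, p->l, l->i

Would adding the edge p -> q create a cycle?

No

Adding p→q creates a cycle iff q can already reach p.
Explore from q: no path reaches p. The graph stays acyclic.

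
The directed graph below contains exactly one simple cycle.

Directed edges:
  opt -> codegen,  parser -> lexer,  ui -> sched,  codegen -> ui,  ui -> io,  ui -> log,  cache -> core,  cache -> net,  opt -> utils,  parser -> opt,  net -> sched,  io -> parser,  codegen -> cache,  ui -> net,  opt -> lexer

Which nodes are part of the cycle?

io, ui, opt, parser, codegen

DFS with gray/black marking from opt:
opt gray
  lexer gray
  lexer black
  utils gray
  utils black
  codegen gray
    ui gray
      sched gray
      sched black
      io gray
        parser gray
          parser→opt: opt is gray → back edge
Back edge closes the cycle opt → codegen → ui → io → parser → opt; its vertices are {io, ui, opt, parser, codegen}.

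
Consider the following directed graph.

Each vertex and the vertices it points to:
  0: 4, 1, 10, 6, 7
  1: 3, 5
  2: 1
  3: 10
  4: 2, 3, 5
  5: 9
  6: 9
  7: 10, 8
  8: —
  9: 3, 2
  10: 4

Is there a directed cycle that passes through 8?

8 lies on a cycle iff there is a path from 8 back to itself.
Exploring from 8, it never reaches itself; equivalently, its strongly connected component is a singleton.

No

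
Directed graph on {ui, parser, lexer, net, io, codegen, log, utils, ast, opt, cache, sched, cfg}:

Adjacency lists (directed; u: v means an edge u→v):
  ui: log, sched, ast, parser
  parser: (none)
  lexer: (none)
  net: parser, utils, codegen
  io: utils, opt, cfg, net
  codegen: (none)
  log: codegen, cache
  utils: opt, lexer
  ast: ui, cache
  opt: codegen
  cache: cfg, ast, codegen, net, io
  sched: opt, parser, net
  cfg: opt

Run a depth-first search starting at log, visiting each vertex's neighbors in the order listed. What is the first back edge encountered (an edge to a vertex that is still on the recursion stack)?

ui→log

DFS from log (visiting each vertex's neighbors in the order listed); mark gray on enter, black on exit:
log gray
  codegen gray
  codegen black
  cache gray
    cfg gray
      opt gray
        opt→codegen: codegen black — skip
      opt black
    cfg black
    ast gray
      ui gray
        ui→log: log is gray → back edge
First back edge: ui → log.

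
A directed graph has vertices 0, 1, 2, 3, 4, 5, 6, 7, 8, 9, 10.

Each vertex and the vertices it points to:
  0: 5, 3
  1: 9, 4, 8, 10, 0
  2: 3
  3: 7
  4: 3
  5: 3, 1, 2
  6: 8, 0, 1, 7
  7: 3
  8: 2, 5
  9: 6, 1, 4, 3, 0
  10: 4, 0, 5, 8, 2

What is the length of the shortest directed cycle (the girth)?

For each vertex v, BFS finds the shortest path from v back to v.
The shortest such closed walk is 1 → 9 → 1, length 2.

2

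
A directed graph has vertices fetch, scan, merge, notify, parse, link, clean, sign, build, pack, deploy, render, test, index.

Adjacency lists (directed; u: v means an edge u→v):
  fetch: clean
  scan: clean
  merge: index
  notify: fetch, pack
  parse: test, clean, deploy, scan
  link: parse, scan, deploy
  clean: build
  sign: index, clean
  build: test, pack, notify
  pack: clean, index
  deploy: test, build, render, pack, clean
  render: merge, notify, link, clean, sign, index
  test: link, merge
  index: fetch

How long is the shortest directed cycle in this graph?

For each vertex v, BFS finds the shortest path from v back to v.
The shortest such closed walk is link → parse → test → link, length 3.

3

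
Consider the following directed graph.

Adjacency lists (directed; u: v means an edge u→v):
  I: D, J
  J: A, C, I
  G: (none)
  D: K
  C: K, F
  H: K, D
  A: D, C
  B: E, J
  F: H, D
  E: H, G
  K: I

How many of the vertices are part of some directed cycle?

A vertex is on a directed cycle iff it belongs to a strongly connected component of size ≥ 2 (or has a self-loop).
The vertices on cycles are {A, C, D, F, H, I, J, K} — 8 in total.

8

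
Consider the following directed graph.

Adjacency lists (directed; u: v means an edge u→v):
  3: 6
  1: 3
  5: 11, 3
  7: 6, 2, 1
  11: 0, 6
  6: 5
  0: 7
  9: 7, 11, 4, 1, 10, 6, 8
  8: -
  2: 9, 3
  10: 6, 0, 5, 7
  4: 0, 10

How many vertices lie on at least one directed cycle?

A vertex is on a directed cycle iff it belongs to a strongly connected component of size ≥ 2 (or has a self-loop).
The vertices on cycles are {0, 1, 2, 3, 4, 5, 6, 7, 9, 10, 11} — 11 in total.

11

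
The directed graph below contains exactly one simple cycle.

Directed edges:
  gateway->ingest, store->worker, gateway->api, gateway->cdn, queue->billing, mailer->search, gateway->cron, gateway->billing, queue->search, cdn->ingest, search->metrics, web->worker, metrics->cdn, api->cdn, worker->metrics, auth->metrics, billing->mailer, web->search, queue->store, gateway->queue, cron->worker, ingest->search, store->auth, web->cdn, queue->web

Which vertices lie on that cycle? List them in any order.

cdn, ingest, search, metrics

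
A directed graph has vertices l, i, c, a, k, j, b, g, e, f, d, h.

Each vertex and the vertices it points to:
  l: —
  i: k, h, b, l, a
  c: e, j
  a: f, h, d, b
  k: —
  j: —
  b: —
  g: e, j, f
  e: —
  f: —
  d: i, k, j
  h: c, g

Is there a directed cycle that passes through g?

g lies on a cycle iff there is a path from g back to itself.
Exploring from g, it never reaches itself; equivalently, its strongly connected component is a singleton.

No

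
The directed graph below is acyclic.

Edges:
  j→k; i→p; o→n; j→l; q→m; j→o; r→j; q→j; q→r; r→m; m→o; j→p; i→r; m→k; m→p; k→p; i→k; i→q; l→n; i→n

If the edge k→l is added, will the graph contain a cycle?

Adding k→l creates a cycle iff l can already reach k.
Explore from l: no path reaches k. The graph stays acyclic.

No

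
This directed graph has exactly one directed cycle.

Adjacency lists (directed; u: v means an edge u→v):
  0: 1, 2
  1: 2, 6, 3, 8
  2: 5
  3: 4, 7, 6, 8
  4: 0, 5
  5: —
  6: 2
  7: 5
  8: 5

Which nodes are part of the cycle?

0, 1, 3, 4

DFS with gray/black marking from 3:
3 gray
  4 gray
    0 gray
      1 gray
        2 gray
          5 gray
          5 black
        2 black
        6 gray
          6→2: 2 black — skip
        6 black
        1→3: 3 is gray → back edge
Back edge closes the cycle 3 → 4 → 0 → 1 → 3; its vertices are {0, 1, 3, 4}.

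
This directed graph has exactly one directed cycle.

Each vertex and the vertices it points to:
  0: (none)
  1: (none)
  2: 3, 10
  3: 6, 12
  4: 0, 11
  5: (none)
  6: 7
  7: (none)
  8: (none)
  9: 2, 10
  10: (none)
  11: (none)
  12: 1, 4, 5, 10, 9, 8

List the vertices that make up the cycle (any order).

DFS with gray/black marking from 3:
3 gray
  6 gray
    7 gray
    7 black
  6 black
  12 gray
    1 gray
    1 black
    4 gray
      0 gray
      0 black
      11 gray
      11 black
    4 black
    5 gray
    5 black
    10 gray
    10 black
    9 gray
      2 gray
        2→3: 3 is gray → back edge
Back edge closes the cycle 3 → 12 → 9 → 2 → 3; its vertices are {2, 3, 9, 12}.

2, 3, 9, 12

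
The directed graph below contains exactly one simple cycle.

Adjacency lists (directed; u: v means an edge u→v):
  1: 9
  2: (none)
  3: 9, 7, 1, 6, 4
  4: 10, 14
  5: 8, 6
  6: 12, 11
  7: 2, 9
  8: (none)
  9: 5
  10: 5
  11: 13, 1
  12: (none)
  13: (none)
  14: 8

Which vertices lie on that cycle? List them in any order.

1, 5, 6, 9, 11

DFS with gray/black marking from 6:
6 gray
  12 gray
  12 black
  11 gray
    13 gray
    13 black
    1 gray
      9 gray
        5 gray
          8 gray
          8 black
          5→6: 6 is gray → back edge
Back edge closes the cycle 6 → 11 → 1 → 9 → 5 → 6; its vertices are {1, 5, 6, 9, 11}.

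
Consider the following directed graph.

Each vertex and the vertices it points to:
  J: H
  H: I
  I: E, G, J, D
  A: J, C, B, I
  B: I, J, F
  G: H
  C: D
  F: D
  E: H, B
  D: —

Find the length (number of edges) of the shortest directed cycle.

3

For each vertex v, BFS finds the shortest path from v back to v.
The shortest such closed walk is I → G → H → I, length 3.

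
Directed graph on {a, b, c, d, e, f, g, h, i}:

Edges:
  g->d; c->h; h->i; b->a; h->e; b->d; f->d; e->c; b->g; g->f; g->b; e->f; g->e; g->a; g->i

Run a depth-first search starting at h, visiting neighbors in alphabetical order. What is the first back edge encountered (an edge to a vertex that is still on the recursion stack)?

DFS from h (visiting neighbors in alphabetical order); mark gray on enter, black on exit:
h gray
  e gray
    c gray
      c→h: h is gray → back edge
First back edge: c → h.

c→h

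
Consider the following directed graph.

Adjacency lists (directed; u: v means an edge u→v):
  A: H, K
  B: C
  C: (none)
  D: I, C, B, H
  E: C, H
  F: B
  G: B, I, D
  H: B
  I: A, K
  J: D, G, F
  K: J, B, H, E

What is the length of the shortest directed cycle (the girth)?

4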